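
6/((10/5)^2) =3/2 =1.50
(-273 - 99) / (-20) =93 / 5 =18.60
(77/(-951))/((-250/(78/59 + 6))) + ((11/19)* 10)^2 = 28290288884/843972875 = 33.52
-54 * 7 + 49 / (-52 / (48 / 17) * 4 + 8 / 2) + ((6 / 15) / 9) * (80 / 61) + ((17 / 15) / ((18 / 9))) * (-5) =-87542425 / 229482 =-381.48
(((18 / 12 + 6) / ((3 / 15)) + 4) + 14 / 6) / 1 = 263 / 6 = 43.83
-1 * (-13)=13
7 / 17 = 0.41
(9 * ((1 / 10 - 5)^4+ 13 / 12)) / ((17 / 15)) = 155942127 / 34000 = 4586.53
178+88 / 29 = 5250 / 29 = 181.03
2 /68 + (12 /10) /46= 217 /3910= 0.06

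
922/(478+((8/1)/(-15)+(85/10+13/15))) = 5532/2921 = 1.89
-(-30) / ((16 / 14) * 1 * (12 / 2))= 35 / 8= 4.38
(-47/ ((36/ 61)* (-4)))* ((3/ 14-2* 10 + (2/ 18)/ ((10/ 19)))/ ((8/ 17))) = -150262337/ 181440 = -828.17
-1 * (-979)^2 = -958441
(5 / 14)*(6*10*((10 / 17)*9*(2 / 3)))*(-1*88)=-792000 / 119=-6655.46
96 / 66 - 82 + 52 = -314 / 11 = -28.55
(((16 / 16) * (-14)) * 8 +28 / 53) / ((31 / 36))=-212688 / 1643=-129.45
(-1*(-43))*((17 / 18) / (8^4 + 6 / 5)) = 3655 / 368748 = 0.01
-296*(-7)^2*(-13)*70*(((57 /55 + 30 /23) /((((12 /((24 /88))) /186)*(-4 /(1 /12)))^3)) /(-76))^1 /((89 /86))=268.31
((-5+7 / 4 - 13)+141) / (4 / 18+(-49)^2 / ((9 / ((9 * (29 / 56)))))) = 8982 / 89539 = 0.10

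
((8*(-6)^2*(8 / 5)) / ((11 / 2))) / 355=4608 / 19525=0.24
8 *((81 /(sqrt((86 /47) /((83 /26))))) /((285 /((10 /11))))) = 216 *sqrt(2180659) /116831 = 2.73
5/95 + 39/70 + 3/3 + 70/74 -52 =-2433153/49210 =-49.44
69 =69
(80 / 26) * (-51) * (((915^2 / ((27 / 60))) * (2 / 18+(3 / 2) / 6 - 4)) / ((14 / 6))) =41433335000 / 91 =455311373.63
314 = 314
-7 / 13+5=58 / 13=4.46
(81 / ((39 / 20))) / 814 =270 / 5291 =0.05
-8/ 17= -0.47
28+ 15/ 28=799/ 28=28.54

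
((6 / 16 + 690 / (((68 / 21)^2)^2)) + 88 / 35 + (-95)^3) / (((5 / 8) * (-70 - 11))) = 35644896931789 / 2104729200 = 16935.62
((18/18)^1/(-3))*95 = -95/3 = -31.67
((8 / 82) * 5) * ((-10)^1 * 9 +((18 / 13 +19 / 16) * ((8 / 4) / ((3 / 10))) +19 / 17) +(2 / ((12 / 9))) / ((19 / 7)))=-17933665 / 516477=-34.72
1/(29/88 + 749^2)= 88/49368117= 0.00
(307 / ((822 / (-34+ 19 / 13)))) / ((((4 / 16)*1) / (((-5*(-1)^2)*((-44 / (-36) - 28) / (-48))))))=17386945 / 128232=135.59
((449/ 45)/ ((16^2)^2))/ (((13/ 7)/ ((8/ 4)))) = 3143/ 19169280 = 0.00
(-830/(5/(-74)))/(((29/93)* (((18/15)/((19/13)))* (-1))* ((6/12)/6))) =-217058280/377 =-575751.41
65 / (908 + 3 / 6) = 130 / 1817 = 0.07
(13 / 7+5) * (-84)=-576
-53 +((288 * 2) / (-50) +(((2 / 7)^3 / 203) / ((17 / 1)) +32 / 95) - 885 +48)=-901.18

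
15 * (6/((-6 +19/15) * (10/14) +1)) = -37.80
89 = 89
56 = 56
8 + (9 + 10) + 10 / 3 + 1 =94 / 3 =31.33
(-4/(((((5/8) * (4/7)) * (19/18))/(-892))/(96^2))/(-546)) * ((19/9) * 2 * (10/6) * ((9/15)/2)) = -21921792/65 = -337258.34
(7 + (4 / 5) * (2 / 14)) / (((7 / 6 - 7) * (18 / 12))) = -996 / 1225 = -0.81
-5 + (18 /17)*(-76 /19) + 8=-21 /17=-1.24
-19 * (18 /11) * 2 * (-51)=34884 /11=3171.27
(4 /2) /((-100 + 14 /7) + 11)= -2 /87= -0.02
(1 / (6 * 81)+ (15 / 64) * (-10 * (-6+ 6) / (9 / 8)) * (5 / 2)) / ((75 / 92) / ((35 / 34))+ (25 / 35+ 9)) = 161 / 822069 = 0.00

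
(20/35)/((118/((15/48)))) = 5/3304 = 0.00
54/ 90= 3/ 5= 0.60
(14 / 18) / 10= 7 / 90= 0.08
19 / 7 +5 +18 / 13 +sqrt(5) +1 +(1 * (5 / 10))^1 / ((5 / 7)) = sqrt(5) +9827 / 910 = 13.03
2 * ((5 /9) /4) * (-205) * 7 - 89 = -8777 /18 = -487.61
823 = 823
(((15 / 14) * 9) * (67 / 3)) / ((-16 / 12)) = -9045 / 56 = -161.52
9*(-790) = -7110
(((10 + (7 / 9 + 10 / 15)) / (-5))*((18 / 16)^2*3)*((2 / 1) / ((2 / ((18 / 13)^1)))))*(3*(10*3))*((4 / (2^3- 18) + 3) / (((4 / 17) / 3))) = -35900.97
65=65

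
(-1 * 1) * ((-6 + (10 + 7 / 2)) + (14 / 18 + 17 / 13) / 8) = -908 / 117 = -7.76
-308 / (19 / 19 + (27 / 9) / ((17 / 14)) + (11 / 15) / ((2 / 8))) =-78540 / 1633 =-48.10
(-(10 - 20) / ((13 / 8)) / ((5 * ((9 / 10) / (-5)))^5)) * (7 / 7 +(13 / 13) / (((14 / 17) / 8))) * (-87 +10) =8597.81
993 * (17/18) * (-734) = -2065109/3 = -688369.67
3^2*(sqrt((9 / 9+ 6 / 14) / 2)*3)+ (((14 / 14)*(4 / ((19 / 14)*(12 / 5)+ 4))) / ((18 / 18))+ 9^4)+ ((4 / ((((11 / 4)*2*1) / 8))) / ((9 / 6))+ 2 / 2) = 27*sqrt(35) / 7+ 27519908 / 4191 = 6589.25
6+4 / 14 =44 / 7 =6.29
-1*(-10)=10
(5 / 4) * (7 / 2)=35 / 8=4.38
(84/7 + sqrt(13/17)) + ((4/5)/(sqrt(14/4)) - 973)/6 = -149.22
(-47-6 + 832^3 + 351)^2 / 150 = 165848066019601778 / 75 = 2211307546928023.71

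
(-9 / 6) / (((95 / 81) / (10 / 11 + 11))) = -31833 / 2090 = -15.23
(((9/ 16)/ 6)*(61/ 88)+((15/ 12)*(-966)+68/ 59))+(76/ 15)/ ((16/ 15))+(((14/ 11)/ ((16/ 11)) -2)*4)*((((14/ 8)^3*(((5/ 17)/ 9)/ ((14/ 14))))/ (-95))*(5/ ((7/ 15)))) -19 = -65494509331/ 53664512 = -1220.44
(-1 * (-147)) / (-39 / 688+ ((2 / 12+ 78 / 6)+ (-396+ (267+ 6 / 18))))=-33712 / 26501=-1.27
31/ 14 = 2.21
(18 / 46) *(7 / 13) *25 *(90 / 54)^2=4375 / 299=14.63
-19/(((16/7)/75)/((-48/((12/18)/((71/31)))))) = 6374025/62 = 102806.85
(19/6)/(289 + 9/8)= 76/6963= 0.01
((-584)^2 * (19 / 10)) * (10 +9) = 61560608 / 5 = 12312121.60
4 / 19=0.21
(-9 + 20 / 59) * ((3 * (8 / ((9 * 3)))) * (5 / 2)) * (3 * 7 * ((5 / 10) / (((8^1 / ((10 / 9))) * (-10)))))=17885 / 6372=2.81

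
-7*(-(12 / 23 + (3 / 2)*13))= 6447 / 46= 140.15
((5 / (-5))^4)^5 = 1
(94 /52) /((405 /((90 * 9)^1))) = 47 /13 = 3.62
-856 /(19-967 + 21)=856 /927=0.92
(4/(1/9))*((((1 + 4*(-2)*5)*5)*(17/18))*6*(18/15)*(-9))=429624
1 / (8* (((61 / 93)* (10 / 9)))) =837 / 4880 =0.17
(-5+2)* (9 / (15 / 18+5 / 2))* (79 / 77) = -6399 / 770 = -8.31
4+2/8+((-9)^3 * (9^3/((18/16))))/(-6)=314945/4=78736.25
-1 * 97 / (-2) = 97 / 2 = 48.50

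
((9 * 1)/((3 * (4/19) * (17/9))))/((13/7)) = 3591/884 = 4.06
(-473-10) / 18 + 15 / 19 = -2969 / 114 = -26.04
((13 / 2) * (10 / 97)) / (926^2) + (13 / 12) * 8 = 2162554667 / 249525516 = 8.67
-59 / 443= -0.13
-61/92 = -0.66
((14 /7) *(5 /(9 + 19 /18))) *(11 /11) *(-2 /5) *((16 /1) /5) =-1152 /905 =-1.27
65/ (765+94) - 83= -71232/ 859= -82.92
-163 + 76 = -87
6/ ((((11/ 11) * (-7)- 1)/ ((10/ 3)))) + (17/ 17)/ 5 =-23/ 10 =-2.30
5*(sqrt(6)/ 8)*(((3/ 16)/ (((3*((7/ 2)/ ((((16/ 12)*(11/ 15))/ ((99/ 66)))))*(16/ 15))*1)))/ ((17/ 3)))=55*sqrt(6)/ 45696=0.00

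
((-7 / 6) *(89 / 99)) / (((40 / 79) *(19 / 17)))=-836689 / 451440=-1.85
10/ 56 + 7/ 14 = 19/ 28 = 0.68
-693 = -693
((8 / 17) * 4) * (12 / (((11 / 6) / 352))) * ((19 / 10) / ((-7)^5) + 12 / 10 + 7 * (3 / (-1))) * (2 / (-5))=49070481408 / 1428595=34348.77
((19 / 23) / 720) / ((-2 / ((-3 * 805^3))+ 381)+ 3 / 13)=1120435225 / 372290051449248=0.00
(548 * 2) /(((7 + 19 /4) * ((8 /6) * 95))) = 3288 /4465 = 0.74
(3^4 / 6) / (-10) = -27 / 20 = -1.35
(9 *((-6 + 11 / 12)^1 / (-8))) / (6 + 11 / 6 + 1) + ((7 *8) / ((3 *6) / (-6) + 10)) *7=48037 / 848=56.65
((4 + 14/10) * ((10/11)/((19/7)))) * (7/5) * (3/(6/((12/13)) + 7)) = 588/1045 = 0.56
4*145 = 580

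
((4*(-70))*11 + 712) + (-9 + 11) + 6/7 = -16556/7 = -2365.14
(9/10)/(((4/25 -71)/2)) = -45/1771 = -0.03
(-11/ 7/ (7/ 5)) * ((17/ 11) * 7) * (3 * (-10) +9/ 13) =32385/ 91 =355.88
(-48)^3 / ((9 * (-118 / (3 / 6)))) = 3072 / 59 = 52.07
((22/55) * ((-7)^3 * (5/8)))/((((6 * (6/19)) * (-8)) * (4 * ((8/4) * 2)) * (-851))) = -6517/15685632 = -0.00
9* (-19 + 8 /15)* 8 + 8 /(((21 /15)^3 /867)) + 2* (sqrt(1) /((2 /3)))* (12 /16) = 8234379 /6860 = 1200.35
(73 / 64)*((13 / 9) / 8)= 949 / 4608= 0.21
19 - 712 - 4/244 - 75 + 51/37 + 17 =-1691933/2257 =-749.64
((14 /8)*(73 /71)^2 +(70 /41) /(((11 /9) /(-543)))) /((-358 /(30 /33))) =34405395535 /17906015116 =1.92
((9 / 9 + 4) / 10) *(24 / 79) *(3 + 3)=72 / 79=0.91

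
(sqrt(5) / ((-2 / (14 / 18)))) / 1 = -7 *sqrt(5) / 18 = -0.87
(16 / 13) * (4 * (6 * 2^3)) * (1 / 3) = 1024 / 13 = 78.77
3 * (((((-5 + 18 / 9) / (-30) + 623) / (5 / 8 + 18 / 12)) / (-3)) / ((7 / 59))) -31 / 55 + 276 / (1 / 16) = 1943.98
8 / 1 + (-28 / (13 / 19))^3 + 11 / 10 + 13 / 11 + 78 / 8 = -33115446781 / 483340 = -68513.77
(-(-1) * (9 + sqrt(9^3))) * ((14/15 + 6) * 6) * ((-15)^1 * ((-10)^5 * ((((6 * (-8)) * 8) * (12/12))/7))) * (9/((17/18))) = -139744051200000/119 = -1174319757983.19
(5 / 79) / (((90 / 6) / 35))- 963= -228196 / 237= -962.85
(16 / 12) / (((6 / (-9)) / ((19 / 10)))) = -19 / 5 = -3.80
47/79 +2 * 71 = 11265/79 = 142.59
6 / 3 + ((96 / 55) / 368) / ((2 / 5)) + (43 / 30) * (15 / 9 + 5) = 26339 / 2277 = 11.57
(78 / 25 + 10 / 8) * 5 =437 / 20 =21.85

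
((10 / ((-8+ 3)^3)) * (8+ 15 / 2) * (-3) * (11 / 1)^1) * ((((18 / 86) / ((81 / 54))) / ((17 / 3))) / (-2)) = -9207 / 18275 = -0.50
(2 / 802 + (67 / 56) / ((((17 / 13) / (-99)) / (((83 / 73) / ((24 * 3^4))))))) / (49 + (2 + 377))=-303873287 / 2576331249408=-0.00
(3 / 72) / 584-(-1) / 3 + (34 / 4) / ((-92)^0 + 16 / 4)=142501 / 70080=2.03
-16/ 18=-8/ 9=-0.89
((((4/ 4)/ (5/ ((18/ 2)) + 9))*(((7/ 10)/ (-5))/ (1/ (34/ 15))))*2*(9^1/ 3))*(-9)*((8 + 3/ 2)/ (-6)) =-2.84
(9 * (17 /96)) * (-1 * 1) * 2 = -3.19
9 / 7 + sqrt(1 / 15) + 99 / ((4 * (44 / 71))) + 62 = sqrt(15) / 15 + 11561 / 112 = 103.48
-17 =-17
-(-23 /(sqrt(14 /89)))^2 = -47081 /14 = -3362.93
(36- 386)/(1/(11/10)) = -385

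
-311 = -311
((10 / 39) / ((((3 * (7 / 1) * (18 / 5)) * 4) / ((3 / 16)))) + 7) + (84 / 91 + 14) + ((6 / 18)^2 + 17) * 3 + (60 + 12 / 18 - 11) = 19329433 / 157248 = 122.92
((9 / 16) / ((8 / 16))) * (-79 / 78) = -237 / 208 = -1.14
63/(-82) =-63/82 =-0.77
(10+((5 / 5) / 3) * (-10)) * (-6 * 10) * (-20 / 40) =200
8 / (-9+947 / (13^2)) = -676 / 287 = -2.36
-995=-995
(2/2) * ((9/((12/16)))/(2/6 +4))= 36/13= 2.77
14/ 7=2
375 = 375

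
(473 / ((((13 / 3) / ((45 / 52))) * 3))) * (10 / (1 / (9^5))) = 6284289825 / 338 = 18592573.45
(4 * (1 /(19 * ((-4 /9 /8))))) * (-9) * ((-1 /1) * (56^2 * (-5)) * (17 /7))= 24675840 /19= 1298728.42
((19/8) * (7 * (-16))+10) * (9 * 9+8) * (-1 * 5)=113920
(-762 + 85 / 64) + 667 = -5995 / 64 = -93.67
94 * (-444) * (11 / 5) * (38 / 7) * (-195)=680380272 / 7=97197181.71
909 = 909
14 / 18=7 / 9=0.78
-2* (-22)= 44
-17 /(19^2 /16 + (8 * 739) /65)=-0.15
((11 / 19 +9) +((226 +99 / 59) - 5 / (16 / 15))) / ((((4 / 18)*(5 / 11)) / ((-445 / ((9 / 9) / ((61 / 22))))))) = -203817065265 / 71744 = -2840893.53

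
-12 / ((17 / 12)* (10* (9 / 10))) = -16 / 17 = -0.94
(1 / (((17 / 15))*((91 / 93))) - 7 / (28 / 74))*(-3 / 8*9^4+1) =1071284075 / 24752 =43280.71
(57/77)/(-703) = -3/2849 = -0.00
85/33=2.58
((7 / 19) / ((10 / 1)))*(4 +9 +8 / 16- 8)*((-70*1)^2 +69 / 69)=377377 / 380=993.10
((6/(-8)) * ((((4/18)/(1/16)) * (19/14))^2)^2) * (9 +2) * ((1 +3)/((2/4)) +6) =-46973943808/750141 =-62620.15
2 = 2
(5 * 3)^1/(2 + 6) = 15/8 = 1.88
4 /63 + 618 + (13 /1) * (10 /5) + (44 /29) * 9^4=19363796 /1827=10598.68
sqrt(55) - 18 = -10.58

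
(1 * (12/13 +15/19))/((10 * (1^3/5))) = 423/494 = 0.86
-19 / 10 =-1.90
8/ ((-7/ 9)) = -72/ 7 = -10.29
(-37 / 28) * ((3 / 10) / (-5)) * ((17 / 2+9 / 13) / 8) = 26529 / 291200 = 0.09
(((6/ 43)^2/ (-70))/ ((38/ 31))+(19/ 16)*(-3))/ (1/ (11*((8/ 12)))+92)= -0.04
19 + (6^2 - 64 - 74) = -83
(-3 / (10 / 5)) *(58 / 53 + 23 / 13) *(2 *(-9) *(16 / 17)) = 852336 / 11713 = 72.77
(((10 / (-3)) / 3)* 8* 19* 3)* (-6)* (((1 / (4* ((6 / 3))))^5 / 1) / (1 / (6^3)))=2565 / 128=20.04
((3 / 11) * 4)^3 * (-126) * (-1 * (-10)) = -2177280 / 1331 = -1635.82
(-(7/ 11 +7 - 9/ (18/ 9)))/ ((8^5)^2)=-69/ 23622320128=-0.00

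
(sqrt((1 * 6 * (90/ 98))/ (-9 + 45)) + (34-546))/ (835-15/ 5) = -8/ 13 + sqrt(30)/ 11648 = -0.61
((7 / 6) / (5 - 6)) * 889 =-6223 / 6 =-1037.17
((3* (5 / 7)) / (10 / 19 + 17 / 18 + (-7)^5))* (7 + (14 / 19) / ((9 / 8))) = -5610 / 5747491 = -0.00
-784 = -784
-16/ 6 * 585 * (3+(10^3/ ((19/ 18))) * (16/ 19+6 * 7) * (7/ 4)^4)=-214376475105/ 361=-593840651.26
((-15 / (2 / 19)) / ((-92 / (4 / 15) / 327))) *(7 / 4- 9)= -180177 / 184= -979.22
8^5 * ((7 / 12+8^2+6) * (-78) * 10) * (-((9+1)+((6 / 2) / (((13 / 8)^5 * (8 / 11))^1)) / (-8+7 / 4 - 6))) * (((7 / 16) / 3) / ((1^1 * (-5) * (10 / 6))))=-44950611267584 / 142805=-314769169.62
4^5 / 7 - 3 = 1003 / 7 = 143.29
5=5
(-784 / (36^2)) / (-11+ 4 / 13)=637 / 11259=0.06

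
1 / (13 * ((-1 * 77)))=-1 / 1001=-0.00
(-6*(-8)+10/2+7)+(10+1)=71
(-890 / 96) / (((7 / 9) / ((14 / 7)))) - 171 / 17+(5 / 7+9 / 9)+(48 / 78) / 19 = -1080031 / 33592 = -32.15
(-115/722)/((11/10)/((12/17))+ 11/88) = -3450/36461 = -0.09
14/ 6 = 7/ 3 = 2.33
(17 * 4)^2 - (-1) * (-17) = 4607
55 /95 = 11 /19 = 0.58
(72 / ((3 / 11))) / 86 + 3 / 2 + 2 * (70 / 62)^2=588373 / 82646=7.12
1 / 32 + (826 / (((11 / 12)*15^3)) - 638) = -252529897 / 396000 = -637.70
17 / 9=1.89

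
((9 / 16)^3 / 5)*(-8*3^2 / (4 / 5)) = -6561 / 2048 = -3.20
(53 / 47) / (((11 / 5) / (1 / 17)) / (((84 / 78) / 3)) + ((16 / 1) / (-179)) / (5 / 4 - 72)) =187937470 / 17363961107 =0.01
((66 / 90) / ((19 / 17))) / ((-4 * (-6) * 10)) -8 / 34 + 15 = 17171579 / 1162800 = 14.77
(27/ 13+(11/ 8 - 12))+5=-369/ 104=-3.55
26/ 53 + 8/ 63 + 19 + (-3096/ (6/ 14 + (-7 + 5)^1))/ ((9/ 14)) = 113284901/ 36729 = 3084.34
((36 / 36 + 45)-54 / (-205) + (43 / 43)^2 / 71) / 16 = 673569 / 232880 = 2.89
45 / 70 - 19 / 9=-185 / 126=-1.47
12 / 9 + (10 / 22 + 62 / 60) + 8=3571 / 330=10.82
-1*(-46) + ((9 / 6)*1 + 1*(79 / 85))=8233 / 170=48.43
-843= -843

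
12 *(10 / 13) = 120 / 13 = 9.23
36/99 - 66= -722/11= -65.64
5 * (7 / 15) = 2.33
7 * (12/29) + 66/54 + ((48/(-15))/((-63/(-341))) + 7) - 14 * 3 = -440324/9135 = -48.20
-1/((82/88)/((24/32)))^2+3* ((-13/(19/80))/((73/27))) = -143117883/2331547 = -61.38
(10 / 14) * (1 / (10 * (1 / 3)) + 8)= 83 / 14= 5.93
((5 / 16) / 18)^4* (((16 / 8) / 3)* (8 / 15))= 125 / 3869835264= 0.00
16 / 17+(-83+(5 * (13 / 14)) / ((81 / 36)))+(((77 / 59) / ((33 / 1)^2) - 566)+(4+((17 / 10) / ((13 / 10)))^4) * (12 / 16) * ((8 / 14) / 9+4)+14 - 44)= -1857286442978 / 2836021617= -654.89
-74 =-74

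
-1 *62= -62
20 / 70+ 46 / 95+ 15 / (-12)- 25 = -67777 / 2660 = -25.48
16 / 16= 1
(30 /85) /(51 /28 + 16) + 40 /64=43759 /67864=0.64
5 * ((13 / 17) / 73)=0.05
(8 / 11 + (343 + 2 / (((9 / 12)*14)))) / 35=15889 / 1617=9.83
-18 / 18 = -1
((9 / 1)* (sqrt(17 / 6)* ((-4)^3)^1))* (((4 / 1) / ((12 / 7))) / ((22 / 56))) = -6272* sqrt(102) / 11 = -5758.55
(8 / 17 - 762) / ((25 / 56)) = -724976 / 425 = -1705.83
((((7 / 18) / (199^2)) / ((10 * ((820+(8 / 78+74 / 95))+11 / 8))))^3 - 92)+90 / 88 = -90.98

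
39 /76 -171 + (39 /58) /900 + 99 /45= -55635383 /330600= -168.29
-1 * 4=-4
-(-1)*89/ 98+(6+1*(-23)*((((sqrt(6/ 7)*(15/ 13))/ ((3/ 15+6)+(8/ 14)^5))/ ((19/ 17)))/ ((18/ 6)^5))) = 677/ 98-23469775*sqrt(42)/ 10526422959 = 6.89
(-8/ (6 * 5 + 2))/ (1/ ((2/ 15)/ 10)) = -1/ 300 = -0.00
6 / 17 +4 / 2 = 40 / 17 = 2.35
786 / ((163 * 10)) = 393 / 815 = 0.48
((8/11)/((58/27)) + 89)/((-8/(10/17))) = -142495/21692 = -6.57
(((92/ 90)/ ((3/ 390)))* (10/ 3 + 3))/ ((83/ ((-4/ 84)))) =-22724/ 47061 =-0.48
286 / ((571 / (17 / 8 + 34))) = 41327 / 2284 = 18.09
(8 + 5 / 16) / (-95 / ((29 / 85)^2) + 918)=111853 / 1370608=0.08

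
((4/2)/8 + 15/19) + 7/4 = 53/19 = 2.79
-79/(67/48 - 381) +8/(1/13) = 1898776/18221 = 104.21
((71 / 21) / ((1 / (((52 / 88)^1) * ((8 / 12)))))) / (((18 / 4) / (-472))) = -139.70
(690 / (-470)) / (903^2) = -23 / 12774741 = -0.00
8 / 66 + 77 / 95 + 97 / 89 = 564064 / 279015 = 2.02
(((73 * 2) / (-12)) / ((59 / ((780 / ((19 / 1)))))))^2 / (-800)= -900601 / 10053128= -0.09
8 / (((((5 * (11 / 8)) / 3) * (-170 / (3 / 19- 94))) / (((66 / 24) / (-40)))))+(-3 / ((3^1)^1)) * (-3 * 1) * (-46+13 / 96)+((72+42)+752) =940929707 / 1292000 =728.27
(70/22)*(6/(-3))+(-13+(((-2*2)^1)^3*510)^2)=11719065387/11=1065369580.64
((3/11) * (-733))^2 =4835601/121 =39963.64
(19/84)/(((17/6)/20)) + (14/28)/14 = 111/68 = 1.63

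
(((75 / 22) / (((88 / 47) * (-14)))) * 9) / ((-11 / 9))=285525 / 298144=0.96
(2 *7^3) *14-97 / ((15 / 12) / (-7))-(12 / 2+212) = 49646 / 5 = 9929.20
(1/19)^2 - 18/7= -6491/2527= -2.57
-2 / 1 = -2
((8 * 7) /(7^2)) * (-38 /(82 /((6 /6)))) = -152 /287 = -0.53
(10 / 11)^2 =100 / 121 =0.83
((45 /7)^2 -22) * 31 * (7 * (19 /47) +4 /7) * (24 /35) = 788411592 /564235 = 1397.31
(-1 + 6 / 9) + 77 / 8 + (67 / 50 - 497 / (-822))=11.24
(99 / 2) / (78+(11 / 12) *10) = 297 / 523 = 0.57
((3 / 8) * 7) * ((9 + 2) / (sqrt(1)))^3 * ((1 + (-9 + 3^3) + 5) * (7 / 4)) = 586971 / 4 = 146742.75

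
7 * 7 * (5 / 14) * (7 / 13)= 245 / 26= 9.42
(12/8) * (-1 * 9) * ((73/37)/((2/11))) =-21681/148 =-146.49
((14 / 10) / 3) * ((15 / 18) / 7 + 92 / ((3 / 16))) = 6871 / 30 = 229.03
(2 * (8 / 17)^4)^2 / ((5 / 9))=0.02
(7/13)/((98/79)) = 79/182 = 0.43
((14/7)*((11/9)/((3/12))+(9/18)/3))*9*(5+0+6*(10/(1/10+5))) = 25935/17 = 1525.59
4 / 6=2 / 3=0.67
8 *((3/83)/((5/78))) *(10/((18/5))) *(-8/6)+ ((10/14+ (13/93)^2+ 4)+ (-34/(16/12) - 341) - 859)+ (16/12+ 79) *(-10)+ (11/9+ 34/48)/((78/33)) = -710742122569/348404784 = -2039.99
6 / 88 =3 / 44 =0.07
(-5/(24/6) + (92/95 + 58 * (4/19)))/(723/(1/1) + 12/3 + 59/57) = 13599/829960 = 0.02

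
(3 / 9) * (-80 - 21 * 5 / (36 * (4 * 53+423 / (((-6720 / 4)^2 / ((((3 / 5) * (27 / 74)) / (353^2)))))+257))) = -1627590073315713680 / 61029883510882263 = -26.67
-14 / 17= -0.82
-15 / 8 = -1.88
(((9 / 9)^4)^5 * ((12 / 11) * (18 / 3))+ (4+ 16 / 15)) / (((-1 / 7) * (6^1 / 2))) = -13412 / 495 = -27.09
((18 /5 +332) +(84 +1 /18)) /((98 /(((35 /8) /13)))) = 37769 /26208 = 1.44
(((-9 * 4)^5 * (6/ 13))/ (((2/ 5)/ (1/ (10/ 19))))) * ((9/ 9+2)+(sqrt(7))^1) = -5169858048/ 13 - 1723286016 * sqrt(7)/ 13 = -748403406.47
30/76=15/38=0.39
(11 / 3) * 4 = 44 / 3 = 14.67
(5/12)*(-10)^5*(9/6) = -62500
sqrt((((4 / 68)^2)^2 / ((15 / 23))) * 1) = sqrt(345) / 4335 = 0.00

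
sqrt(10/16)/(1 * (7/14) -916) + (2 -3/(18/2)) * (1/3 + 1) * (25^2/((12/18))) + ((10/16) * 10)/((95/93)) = 2089.45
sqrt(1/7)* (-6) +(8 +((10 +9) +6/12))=55/2-6* sqrt(7)/7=25.23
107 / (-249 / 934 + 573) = 99938 / 534933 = 0.19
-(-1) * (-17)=-17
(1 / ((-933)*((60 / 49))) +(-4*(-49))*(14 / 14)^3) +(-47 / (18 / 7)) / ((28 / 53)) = 6023519 / 37320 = 161.40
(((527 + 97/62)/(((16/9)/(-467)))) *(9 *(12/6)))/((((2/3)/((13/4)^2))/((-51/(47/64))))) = 32053077149769/11656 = 2749920826.16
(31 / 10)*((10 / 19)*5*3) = 465 / 19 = 24.47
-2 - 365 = -367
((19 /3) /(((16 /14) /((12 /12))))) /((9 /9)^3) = 133 /24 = 5.54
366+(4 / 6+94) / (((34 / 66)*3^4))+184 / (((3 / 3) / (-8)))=-1519838 / 1377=-1103.73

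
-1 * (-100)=100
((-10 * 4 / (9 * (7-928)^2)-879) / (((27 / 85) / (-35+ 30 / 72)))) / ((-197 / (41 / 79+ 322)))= -670127652539193275 / 4277180597292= -156675.09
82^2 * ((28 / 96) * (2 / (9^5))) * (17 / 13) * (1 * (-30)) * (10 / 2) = -10001950 / 767637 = -13.03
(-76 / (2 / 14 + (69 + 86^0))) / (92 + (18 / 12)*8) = -133 / 12766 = -0.01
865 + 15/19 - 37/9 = 147347/171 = 861.68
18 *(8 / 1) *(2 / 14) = 144 / 7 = 20.57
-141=-141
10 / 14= 5 / 7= 0.71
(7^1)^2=49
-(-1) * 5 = 5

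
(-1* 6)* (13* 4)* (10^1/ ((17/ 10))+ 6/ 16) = -33189/ 17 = -1952.29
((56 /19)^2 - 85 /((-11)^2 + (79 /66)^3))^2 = 1148652298059904576 /17973212134795681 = 63.91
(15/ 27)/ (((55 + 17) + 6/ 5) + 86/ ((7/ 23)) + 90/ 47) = 8225/ 5295546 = 0.00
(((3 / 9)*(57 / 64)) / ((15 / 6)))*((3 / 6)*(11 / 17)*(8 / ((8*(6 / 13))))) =2717 / 32640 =0.08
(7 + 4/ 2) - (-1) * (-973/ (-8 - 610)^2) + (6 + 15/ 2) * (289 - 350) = -311078071/ 381924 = -814.50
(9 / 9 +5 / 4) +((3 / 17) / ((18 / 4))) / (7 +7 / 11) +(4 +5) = 48217 / 4284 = 11.26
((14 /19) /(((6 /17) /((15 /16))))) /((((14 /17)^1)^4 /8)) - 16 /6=19629503 /625632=31.38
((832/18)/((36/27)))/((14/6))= 104/7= 14.86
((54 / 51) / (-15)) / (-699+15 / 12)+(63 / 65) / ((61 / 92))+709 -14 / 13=133454717849 / 188127355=709.38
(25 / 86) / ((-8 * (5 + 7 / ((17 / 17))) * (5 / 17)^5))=-1419857 / 1032000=-1.38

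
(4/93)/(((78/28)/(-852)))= -15904/1209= -13.15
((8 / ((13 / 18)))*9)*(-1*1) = -1296 / 13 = -99.69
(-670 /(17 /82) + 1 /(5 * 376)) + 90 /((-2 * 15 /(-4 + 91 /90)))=-61800365 /19176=-3222.80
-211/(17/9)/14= -1899/238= -7.98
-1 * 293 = -293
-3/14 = -0.21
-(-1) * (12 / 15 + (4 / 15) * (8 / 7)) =116 / 105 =1.10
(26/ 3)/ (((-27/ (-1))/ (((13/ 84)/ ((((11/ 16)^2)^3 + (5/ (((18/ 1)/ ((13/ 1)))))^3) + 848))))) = 4253024256/ 76641337846087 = 0.00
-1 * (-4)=4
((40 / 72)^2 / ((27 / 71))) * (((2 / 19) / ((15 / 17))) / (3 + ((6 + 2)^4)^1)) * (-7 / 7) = -12070 / 510977241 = -0.00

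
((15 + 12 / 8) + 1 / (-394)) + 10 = 5220 / 197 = 26.50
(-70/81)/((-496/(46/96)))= 805/964224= 0.00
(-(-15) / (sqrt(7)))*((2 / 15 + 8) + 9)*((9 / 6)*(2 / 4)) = 771*sqrt(7) / 28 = 72.85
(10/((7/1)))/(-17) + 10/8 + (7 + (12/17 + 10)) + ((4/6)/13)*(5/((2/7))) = 366997/18564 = 19.77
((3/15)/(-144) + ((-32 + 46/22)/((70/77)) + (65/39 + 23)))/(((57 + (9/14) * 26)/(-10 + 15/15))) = 41503/41280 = 1.01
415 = 415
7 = 7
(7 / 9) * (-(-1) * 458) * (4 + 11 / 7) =5954 / 3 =1984.67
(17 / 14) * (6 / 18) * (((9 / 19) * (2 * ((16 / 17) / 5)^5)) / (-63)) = -1048576 / 728981728125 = -0.00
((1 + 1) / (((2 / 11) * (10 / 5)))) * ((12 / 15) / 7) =22 / 35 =0.63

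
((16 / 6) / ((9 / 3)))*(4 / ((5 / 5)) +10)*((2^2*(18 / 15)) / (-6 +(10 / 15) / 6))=-10.14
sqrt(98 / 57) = 7 * sqrt(114) / 57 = 1.31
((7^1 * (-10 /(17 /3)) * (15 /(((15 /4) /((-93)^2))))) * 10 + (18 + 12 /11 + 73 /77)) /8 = -534200.44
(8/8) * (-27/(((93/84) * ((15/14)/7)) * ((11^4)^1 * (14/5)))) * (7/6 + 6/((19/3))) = -70854/8623549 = -0.01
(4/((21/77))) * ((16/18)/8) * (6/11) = 8/9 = 0.89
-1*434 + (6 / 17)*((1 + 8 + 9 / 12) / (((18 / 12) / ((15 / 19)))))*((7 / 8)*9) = -1084601 / 2584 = -419.74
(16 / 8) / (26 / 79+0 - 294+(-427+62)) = -158 / 52035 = -0.00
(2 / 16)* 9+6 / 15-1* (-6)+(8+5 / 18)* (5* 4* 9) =59901 / 40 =1497.52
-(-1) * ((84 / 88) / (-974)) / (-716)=21 / 15342448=0.00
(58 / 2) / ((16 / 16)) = 29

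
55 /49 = 1.12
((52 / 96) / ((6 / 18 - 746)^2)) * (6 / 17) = 117 / 340283492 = 0.00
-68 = -68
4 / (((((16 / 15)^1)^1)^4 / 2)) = 50625 / 8192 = 6.18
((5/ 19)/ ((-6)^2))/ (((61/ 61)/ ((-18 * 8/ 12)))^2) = 20/ 19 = 1.05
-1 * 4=-4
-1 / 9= -0.11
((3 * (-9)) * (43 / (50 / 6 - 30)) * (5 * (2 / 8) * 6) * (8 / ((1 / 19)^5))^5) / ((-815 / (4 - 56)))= 63737449902675583275370664284712733966336 / 815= 78205460003282924264258480000000000000.00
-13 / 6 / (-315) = 13 / 1890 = 0.01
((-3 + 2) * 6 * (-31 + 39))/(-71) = 0.68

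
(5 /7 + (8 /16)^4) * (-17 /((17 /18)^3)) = -63423 /4046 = -15.68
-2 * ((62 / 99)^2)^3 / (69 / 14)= -0.02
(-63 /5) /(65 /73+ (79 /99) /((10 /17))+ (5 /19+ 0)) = -17301438 /3446741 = -5.02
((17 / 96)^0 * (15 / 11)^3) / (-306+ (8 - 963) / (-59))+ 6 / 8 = 67479807 / 91035076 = 0.74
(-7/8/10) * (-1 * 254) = 889/40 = 22.22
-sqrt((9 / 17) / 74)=-3 * sqrt(1258) / 1258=-0.08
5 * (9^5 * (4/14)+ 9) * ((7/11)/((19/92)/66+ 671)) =80.04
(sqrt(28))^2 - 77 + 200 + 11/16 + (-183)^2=538251/16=33640.69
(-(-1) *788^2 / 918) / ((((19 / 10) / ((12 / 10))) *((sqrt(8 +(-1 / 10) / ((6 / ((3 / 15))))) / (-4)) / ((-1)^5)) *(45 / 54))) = 19870208 *sqrt(7197) / 2324631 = 725.14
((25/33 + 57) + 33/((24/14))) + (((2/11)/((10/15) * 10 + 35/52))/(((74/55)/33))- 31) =52136065/1118436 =46.62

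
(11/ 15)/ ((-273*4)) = -11/ 16380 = -0.00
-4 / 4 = -1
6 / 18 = 1 / 3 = 0.33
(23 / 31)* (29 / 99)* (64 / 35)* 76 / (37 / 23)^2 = 1716228352 / 147051135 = 11.67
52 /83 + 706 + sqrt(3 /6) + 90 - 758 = sqrt(2) /2 + 3206 /83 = 39.33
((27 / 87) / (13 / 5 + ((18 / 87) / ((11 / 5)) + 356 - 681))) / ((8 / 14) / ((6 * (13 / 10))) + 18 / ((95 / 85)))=-2567565 / 43140397604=-0.00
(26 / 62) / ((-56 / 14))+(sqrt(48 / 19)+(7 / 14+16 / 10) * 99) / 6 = 2 * sqrt(57) / 57+10709 / 310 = 34.81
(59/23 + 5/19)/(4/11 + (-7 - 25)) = -1133/12673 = -0.09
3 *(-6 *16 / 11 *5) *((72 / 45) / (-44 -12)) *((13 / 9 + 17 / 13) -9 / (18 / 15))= -17.76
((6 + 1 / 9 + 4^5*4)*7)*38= 9820454 / 9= 1091161.56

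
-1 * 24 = -24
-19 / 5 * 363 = -6897 / 5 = -1379.40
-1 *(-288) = 288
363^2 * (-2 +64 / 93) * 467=-2502469002 / 31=-80724806.52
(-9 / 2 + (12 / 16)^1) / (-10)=3 / 8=0.38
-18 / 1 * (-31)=558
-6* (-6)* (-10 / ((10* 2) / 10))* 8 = -1440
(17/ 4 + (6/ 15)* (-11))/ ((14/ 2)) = -3/ 140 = -0.02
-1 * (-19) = 19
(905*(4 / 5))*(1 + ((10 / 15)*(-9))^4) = 939028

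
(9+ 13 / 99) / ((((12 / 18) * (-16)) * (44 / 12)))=-113 / 484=-0.23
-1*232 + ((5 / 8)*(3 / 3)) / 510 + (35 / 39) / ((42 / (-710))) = -247.17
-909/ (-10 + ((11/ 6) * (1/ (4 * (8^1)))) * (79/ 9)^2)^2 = -219855015936/ 7546223161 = -29.13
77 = 77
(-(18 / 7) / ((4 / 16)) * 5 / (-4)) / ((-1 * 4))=-45 / 14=-3.21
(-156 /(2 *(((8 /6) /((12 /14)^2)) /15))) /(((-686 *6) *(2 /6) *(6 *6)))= 1755 /134456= 0.01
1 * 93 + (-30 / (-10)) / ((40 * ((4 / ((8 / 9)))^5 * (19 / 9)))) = 19322149 / 207765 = 93.00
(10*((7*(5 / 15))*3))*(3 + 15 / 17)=4620 / 17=271.76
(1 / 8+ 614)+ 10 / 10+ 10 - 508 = 937 / 8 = 117.12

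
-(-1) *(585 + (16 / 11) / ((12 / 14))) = 586.70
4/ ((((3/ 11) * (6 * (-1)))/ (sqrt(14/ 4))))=-11 * sqrt(14)/ 9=-4.57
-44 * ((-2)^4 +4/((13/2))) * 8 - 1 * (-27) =-75681/13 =-5821.62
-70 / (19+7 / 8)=-3.52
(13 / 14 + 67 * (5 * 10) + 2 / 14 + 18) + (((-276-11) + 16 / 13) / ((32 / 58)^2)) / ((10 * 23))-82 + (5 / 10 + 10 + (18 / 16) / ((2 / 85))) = 3580592903 / 1071616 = 3341.30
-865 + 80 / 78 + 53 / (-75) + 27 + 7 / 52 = -3266431 / 3900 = -837.55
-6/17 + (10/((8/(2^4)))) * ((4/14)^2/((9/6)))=1838/2499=0.74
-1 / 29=-0.03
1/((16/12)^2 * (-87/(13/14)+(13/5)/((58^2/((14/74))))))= -18203445/3032035748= -0.01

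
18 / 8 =9 / 4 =2.25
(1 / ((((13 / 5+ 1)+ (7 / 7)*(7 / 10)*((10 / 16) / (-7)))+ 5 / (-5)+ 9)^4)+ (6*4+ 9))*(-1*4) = -95803522617412 / 725783021041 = -132.00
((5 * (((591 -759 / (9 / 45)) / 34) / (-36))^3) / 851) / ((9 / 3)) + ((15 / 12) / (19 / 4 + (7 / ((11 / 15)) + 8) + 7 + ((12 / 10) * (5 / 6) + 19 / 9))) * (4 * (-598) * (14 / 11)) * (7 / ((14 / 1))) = -75561293693875 / 1287703156296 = -58.68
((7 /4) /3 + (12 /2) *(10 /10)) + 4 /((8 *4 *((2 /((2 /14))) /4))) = 139 /21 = 6.62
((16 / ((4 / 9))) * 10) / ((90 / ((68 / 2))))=136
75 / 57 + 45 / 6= 335 / 38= 8.82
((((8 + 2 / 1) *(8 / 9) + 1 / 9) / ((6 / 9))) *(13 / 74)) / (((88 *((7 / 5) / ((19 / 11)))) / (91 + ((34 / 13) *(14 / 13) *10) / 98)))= 277002045 / 91259168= 3.04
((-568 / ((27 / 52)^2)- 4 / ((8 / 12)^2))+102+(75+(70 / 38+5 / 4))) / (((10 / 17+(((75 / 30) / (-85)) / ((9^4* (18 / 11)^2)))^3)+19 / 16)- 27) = 76.74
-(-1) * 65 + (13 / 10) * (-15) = 91 / 2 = 45.50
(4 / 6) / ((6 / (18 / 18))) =1 / 9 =0.11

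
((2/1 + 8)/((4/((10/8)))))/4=25/32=0.78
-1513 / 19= -79.63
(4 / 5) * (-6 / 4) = -6 / 5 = -1.20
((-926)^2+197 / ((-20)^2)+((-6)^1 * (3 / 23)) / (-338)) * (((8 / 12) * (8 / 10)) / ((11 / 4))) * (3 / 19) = 140337310962 / 5344625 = 26257.65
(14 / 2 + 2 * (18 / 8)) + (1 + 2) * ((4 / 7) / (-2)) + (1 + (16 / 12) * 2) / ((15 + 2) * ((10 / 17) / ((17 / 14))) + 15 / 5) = 87995 / 8022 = 10.97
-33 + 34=1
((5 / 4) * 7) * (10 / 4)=175 / 8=21.88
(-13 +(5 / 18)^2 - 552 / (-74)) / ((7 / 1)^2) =-65495 / 587412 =-0.11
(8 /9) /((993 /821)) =6568 /8937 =0.73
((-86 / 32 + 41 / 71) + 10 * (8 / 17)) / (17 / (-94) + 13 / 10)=11780785 / 5079056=2.32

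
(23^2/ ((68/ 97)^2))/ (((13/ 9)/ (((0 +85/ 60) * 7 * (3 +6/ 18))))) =174207635/ 7072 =24633.43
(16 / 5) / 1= 16 / 5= 3.20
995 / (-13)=-995 / 13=-76.54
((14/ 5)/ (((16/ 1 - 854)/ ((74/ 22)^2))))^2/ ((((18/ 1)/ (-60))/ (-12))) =734671112/ 12851943005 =0.06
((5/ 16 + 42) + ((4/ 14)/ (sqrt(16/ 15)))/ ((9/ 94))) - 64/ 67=47 * sqrt(15)/ 63 + 44335/ 1072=44.25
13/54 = 0.24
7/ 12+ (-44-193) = -2837/ 12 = -236.42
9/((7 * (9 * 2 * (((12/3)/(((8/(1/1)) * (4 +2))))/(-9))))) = -54/7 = -7.71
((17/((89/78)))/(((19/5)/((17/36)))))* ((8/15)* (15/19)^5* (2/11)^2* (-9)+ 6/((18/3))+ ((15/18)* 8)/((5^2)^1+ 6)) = 610508022163195/282703497608862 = 2.16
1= 1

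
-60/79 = -0.76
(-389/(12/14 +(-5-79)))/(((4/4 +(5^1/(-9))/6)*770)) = 3501/522830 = 0.01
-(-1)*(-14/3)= -4.67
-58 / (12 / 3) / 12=-29 / 24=-1.21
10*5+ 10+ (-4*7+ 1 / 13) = 417 / 13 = 32.08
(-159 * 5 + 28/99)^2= 6190070329/9801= 631575.38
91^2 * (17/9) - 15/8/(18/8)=281539/18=15641.06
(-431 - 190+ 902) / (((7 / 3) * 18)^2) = 281 / 1764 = 0.16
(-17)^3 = -4913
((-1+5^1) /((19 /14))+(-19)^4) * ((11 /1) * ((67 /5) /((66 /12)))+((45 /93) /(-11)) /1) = 108095421 /31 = 3486949.06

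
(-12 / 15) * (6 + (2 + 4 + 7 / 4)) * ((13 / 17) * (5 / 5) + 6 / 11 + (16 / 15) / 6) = -12521 / 765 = -16.37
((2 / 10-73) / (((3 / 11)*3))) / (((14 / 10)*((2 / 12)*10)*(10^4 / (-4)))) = 143 / 9375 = 0.02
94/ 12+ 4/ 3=55/ 6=9.17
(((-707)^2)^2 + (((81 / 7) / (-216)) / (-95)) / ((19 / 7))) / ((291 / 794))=1432304496030837871 / 2101020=681718639532.63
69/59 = 1.17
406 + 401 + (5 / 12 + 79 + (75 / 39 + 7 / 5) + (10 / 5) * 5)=701797 / 780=899.74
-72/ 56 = -9/ 7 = -1.29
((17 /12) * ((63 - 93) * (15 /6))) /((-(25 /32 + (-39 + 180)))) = 3400 /4537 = 0.75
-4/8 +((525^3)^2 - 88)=41877988769531073/2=20938994384765536.50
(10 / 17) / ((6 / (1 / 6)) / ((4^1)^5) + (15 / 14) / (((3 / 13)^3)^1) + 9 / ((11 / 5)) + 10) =1774080 / 305540269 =0.01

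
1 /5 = 0.20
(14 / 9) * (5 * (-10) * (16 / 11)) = -11200 / 99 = -113.13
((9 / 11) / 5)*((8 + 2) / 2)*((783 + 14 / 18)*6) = 42324 / 11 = 3847.64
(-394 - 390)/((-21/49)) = 5488/3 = 1829.33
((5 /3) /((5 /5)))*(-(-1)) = 5 /3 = 1.67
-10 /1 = -10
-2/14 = -1/7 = -0.14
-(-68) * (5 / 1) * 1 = 340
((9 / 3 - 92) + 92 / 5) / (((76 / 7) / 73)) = -180383 / 380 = -474.69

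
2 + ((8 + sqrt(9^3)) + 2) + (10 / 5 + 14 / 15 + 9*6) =1439 / 15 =95.93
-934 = -934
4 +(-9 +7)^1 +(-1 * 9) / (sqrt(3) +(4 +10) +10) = 3 * sqrt(3) / 191 +310 / 191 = 1.65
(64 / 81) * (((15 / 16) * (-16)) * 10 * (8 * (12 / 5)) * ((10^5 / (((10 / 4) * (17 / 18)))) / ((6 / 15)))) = -4096000000 / 17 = -240941176.47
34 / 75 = 0.45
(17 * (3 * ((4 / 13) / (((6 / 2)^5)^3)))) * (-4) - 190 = -11813933702 / 62178597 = -190.00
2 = 2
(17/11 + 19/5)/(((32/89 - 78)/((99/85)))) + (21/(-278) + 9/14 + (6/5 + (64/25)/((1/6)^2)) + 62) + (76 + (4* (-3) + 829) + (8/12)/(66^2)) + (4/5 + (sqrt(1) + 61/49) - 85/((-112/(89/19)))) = 10483518748818021989/9932774595282000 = 1055.45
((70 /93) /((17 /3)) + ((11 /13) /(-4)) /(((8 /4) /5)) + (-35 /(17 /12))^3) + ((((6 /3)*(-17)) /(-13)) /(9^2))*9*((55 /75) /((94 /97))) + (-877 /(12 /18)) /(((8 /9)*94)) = -6068659490559791 /402006814560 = -15095.91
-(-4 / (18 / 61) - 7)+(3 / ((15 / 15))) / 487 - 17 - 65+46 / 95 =-25380362 / 416385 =-60.95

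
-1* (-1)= 1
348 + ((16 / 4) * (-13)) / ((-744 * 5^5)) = 202275013 / 581250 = 348.00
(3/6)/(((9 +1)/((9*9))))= 4.05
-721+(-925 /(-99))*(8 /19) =-717.07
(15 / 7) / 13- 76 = -6901 / 91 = -75.84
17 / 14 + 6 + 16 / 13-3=991 / 182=5.45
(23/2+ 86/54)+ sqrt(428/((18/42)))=707/54+ 2 * sqrt(2247)/3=44.69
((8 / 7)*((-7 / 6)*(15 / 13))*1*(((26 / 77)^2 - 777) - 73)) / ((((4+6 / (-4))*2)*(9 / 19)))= 42551336 / 77077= 552.06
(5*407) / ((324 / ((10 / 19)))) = 10175 / 3078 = 3.31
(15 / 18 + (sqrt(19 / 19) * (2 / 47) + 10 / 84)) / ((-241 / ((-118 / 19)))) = 115876 / 4519473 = 0.03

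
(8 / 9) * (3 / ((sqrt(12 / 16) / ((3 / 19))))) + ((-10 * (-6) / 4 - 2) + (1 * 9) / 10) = 16 * sqrt(3) / 57 + 139 / 10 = 14.39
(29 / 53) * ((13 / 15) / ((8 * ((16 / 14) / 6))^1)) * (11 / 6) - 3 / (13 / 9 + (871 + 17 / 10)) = 2270060917 / 4002882240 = 0.57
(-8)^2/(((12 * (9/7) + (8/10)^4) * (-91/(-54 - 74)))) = 1280000/225199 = 5.68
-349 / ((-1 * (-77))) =-349 / 77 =-4.53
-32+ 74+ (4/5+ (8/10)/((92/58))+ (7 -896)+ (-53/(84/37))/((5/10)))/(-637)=26746981/615342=43.47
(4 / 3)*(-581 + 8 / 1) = -764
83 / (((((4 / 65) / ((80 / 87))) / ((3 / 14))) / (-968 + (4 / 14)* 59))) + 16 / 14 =-359197476 / 1421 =-252777.96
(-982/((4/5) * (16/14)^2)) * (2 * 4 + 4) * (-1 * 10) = 1804425/16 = 112776.56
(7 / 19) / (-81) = -7 / 1539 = -0.00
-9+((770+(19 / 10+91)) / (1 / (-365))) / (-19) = 16567.76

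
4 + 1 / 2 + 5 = 9.50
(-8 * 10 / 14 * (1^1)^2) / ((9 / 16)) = -640 / 63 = -10.16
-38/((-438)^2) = -19/95922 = -0.00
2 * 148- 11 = 285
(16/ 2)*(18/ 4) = 36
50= 50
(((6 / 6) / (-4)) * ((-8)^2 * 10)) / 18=-80 / 9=-8.89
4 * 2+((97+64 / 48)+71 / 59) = 19034 / 177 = 107.54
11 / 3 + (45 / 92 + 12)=4459 / 276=16.16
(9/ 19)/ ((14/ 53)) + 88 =23885/ 266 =89.79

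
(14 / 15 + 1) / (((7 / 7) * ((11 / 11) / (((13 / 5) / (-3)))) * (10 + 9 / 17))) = -6409 / 40275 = -0.16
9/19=0.47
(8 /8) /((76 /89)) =89 /76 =1.17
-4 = -4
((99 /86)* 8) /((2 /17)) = 3366 /43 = 78.28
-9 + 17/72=-631/72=-8.76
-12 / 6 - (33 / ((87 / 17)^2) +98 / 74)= -427952 / 93351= -4.58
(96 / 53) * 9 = 864 / 53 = 16.30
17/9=1.89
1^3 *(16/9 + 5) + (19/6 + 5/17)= 3133/306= 10.24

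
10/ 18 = 5/ 9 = 0.56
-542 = -542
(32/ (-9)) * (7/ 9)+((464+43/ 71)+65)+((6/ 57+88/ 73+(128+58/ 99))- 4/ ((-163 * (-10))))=46963434957596/ 71510550705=656.73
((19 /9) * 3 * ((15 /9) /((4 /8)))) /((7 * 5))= 38 /63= 0.60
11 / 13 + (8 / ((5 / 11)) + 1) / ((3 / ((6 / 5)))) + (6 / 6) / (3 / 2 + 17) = 100291 / 12025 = 8.34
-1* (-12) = 12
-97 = -97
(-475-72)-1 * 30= -577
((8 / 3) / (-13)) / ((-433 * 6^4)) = 1 / 2735694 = 0.00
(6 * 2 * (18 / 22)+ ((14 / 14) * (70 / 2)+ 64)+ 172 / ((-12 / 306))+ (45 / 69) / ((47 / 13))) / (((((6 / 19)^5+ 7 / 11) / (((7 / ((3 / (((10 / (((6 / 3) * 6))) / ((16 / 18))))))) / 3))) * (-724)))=45911617189585 / 6816136208738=6.74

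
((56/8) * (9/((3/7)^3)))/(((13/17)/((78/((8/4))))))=40817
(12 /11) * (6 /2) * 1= 36 /11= 3.27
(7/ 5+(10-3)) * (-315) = -2646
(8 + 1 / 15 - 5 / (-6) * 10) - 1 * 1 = 77 / 5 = 15.40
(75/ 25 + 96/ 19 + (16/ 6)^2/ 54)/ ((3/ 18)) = 75574/ 1539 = 49.11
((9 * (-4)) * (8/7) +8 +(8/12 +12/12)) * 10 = -6610/21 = -314.76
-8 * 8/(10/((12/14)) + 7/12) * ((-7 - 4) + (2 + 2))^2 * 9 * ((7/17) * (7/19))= -112896/323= -349.52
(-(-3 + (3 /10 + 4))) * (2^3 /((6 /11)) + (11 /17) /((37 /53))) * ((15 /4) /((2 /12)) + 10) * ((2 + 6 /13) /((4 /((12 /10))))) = -306020 /629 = -486.52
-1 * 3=-3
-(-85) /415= 17 /83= 0.20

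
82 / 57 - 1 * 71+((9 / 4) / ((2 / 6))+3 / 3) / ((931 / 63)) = -110183 / 1596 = -69.04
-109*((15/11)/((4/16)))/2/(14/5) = -8175/77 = -106.17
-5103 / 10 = -510.30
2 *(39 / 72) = 13 / 12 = 1.08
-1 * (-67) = 67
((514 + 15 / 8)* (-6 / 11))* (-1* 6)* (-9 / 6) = -111429 / 44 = -2532.48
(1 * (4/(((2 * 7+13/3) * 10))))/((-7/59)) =-354/1925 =-0.18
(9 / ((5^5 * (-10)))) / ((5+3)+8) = -0.00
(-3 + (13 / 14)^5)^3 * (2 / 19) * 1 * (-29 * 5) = 277920479817482694155 / 1477896907799216128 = 188.05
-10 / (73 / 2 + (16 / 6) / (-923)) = -55380 / 202121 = -0.27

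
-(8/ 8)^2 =-1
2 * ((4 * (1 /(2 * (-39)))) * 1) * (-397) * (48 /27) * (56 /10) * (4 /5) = 2845696 /8775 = 324.30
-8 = -8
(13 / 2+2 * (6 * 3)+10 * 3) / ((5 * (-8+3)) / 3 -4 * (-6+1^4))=6.21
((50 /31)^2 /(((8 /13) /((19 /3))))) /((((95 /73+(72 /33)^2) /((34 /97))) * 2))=23181104375 /29946706986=0.77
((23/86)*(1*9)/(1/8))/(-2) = -414/43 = -9.63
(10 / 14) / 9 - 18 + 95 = 4856 / 63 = 77.08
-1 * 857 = -857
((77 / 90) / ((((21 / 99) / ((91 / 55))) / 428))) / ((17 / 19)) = 4070066 / 1275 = 3192.21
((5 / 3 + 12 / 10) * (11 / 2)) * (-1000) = -47300 / 3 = -15766.67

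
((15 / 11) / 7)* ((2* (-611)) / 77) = -18330 / 5929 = -3.09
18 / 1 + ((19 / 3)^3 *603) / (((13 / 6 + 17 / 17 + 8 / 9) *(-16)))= -1368147 / 584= -2342.72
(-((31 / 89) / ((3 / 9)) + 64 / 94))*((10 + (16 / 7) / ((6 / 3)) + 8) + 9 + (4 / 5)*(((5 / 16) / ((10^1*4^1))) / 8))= -1820393573 / 37479680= -48.57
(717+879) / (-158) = -798 / 79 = -10.10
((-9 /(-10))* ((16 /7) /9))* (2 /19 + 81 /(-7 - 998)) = 1256 /222775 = 0.01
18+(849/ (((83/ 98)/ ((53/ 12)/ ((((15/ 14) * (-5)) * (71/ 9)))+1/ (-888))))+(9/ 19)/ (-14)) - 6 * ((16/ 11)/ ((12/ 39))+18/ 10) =-4054021877869/ 31899398300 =-127.09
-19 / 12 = -1.58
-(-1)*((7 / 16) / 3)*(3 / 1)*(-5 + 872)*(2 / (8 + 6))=867 / 16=54.19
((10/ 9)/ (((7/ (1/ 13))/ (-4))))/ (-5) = 8/ 819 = 0.01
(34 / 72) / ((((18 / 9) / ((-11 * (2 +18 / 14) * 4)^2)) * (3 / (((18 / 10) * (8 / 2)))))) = 8705224 / 735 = 11843.84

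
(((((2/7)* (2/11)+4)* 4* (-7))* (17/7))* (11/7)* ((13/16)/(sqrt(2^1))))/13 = -663* sqrt(2)/49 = -19.14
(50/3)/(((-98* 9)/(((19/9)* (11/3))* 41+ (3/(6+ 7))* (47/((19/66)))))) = -59195125/8823087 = -6.71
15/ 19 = 0.79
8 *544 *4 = 17408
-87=-87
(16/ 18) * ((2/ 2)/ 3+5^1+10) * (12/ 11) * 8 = 11776/ 99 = 118.95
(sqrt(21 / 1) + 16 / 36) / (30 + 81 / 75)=100 / 6993 + 25 * sqrt(21) / 777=0.16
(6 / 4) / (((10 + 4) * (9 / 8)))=2 / 21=0.10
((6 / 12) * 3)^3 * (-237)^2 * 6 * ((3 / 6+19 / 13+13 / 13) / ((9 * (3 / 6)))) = 38925117 / 52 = 748559.94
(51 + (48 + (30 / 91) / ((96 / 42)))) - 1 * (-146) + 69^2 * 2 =1015783 / 104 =9767.14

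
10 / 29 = 0.34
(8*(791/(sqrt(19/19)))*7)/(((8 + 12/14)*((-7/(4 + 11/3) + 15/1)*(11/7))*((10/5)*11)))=6240199/607662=10.27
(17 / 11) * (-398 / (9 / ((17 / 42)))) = -57511 / 2079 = -27.66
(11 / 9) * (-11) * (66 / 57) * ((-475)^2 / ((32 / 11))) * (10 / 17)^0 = -173861875 / 144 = -1207374.13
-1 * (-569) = 569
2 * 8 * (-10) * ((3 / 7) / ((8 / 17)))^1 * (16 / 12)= -1360 / 7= -194.29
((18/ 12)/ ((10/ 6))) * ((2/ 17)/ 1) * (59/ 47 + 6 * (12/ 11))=36297/ 43945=0.83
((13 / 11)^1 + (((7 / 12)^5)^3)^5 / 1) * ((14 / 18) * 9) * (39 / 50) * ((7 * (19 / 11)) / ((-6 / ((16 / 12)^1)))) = -136593438940425540134104424555000770197827721679686715559712024190603136836183567596971 / 7878437376520517950432033982234919575112571440935462327180773867477076486504683929600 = -17.34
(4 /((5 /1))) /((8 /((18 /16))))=9 /80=0.11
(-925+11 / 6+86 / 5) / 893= -27179 / 26790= -1.01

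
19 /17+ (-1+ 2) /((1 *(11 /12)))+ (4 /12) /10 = 12577 /5610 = 2.24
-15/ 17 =-0.88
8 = 8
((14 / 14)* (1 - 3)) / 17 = -2 / 17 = -0.12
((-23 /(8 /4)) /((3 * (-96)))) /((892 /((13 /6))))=299 /3082752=0.00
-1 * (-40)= 40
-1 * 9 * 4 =-36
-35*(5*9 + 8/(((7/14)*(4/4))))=-2135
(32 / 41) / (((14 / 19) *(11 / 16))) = 4864 / 3157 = 1.54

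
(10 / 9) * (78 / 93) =260 / 279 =0.93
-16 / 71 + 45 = 3179 / 71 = 44.77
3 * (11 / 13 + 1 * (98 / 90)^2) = 53488 / 8775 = 6.10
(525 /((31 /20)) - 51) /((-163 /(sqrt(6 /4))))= -8919 * sqrt(6) /10106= -2.16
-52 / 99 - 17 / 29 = -3191 / 2871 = -1.11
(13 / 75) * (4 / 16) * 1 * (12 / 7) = 13 / 175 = 0.07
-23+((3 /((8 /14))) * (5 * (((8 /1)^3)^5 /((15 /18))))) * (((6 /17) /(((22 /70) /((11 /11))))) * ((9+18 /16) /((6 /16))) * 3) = 18852314330777513779 /187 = 100814515137847667.27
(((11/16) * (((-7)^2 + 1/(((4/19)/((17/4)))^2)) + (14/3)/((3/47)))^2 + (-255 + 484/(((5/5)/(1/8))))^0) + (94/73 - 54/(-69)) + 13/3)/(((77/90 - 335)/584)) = -137520308711379545/407968874496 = -337085.30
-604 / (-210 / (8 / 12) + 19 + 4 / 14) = 2114 / 1035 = 2.04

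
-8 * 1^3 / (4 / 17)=-34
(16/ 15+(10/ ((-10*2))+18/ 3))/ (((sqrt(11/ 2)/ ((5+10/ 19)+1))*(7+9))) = 6107*sqrt(22)/ 25080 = 1.14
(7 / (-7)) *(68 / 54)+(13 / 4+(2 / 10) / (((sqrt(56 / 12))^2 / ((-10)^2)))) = 4745 / 756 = 6.28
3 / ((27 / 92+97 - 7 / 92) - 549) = -69 / 10391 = -0.01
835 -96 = 739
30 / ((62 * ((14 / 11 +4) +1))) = 55 / 713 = 0.08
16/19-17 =-307/19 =-16.16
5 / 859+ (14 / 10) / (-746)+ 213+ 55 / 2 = 385295736 / 1602035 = 240.50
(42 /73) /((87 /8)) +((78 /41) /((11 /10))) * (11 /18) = 288986 /260391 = 1.11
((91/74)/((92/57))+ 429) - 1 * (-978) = 9584043/6808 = 1407.76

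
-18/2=-9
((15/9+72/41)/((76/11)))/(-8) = -4631/74784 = -0.06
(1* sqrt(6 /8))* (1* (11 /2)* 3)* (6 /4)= 99* sqrt(3) /8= 21.43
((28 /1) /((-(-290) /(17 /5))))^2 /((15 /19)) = 1076236 /7884375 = 0.14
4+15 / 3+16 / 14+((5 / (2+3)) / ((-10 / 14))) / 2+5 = 1011 / 70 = 14.44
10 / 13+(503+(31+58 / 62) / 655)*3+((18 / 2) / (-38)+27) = 3082783303 / 2006134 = 1536.68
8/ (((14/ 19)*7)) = 76/ 49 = 1.55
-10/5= -2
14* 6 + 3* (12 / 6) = 90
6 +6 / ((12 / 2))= 7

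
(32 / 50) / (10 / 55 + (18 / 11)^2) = 968 / 4325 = 0.22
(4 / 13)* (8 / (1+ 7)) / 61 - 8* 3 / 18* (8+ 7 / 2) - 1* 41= -134005 / 2379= -56.33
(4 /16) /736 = 1 /2944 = 0.00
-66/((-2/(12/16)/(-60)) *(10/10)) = -1485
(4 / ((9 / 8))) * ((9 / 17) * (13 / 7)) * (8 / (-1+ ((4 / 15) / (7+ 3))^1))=-249600 / 8687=-28.73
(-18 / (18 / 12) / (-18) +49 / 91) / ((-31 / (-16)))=0.62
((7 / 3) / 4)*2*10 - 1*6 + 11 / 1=50 / 3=16.67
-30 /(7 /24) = -720 /7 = -102.86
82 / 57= 1.44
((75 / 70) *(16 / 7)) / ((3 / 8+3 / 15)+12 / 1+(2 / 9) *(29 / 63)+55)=388800 / 10744447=0.04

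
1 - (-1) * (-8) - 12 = -19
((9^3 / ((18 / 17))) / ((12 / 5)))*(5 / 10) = 2295 / 16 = 143.44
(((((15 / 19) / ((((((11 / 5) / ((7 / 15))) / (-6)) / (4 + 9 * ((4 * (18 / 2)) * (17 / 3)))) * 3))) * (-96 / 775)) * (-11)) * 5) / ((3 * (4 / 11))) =-2266880 / 589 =-3848.69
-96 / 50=-48 / 25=-1.92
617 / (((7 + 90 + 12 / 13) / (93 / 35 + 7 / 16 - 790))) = -186031053 / 37520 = -4958.18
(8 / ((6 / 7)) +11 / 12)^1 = 41 / 4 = 10.25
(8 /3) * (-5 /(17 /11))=-440 /51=-8.63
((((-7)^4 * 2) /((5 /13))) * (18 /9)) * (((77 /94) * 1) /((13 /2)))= 739508 /235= 3146.84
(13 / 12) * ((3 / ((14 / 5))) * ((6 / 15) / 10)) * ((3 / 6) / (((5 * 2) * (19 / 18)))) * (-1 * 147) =-2457 / 7600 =-0.32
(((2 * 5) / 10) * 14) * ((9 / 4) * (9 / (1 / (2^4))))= 4536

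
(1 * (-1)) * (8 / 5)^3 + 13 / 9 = -2983 / 1125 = -2.65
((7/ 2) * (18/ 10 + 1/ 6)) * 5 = 413/ 12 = 34.42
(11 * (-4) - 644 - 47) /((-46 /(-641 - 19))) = -242550 /23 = -10545.65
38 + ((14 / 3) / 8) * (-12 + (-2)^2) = 100 / 3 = 33.33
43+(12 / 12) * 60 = 103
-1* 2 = -2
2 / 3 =0.67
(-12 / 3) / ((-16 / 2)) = 1 / 2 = 0.50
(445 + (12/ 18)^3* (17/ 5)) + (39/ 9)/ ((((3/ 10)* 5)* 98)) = 2950534/ 6615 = 446.04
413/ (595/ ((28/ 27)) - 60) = 1652/ 2055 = 0.80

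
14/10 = 7/5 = 1.40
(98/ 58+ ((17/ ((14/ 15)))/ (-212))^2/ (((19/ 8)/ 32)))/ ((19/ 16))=2170986736/ 1440963629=1.51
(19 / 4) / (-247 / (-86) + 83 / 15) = 12255 / 21686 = 0.57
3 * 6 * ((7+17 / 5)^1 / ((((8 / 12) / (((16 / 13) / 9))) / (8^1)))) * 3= 4608 / 5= 921.60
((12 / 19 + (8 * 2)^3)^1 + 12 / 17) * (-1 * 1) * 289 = -22498480 / 19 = -1184130.53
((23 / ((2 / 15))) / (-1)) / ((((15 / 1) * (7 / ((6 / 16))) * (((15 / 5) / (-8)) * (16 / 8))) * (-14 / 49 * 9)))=-23 / 72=-0.32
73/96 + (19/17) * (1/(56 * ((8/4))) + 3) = 47105/11424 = 4.12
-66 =-66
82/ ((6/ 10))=410/ 3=136.67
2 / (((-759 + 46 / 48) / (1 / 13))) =-48 / 236509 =-0.00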